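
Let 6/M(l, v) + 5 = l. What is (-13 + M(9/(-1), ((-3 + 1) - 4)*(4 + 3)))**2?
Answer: 8836/49 ≈ 180.33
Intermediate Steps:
M(l, v) = 6/(-5 + l)
(-13 + M(9/(-1), ((-3 + 1) - 4)*(4 + 3)))**2 = (-13 + 6/(-5 + 9/(-1)))**2 = (-13 + 6/(-5 + 9*(-1)))**2 = (-13 + 6/(-5 - 9))**2 = (-13 + 6/(-14))**2 = (-13 + 6*(-1/14))**2 = (-13 - 3/7)**2 = (-94/7)**2 = 8836/49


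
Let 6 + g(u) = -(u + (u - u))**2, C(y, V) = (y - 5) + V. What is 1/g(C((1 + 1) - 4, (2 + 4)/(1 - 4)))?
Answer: -1/87 ≈ -0.011494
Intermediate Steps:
C(y, V) = -5 + V + y (C(y, V) = (-5 + y) + V = -5 + V + y)
g(u) = -6 - u**2 (g(u) = -6 - (u + (u - u))**2 = -6 - (u + 0)**2 = -6 - u**2)
1/g(C((1 + 1) - 4, (2 + 4)/(1 - 4))) = 1/(-6 - (-5 + (2 + 4)/(1 - 4) + ((1 + 1) - 4))**2) = 1/(-6 - (-5 + 6/(-3) + (2 - 4))**2) = 1/(-6 - (-5 + 6*(-1/3) - 2)**2) = 1/(-6 - (-5 - 2 - 2)**2) = 1/(-6 - 1*(-9)**2) = 1/(-6 - 1*81) = 1/(-6 - 81) = 1/(-87) = -1/87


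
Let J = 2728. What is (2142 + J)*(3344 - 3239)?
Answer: 511350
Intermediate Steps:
(2142 + J)*(3344 - 3239) = (2142 + 2728)*(3344 - 3239) = 4870*105 = 511350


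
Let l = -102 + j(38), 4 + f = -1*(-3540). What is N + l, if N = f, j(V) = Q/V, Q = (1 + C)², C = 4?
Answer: 130517/38 ≈ 3434.7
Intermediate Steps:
Q = 25 (Q = (1 + 4)² = 5² = 25)
f = 3536 (f = -4 - 1*(-3540) = -4 + 3540 = 3536)
j(V) = 25/V
N = 3536
l = -3851/38 (l = -102 + 25/38 = -3851/38 ≈ -101.34)
N + l = 3536 - 3851/38 = 130517/38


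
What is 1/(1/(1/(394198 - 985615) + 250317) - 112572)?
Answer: -148041729188/16665353537560119 ≈ -8.8832e-6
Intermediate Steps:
1/(1/(1/(394198 - 985615) + 250317) - 112572) = 1/(1/(1/(-591417) + 250317) - 112572) = 1/(1/(-1/591417 + 250317) - 112572) = 1/(1/(148041729188/591417) - 112572) = 1/(591417/148041729188 - 112572) = 1/(-16665353537560119/148041729188) = -148041729188/16665353537560119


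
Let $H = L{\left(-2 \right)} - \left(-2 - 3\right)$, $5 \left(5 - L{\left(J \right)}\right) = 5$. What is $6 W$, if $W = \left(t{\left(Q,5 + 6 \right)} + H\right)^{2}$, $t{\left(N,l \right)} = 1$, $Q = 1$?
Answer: $600$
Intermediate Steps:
$L{\left(J \right)} = 4$ ($L{\left(J \right)} = 5 - 1 = 4$)
$H = 9$ ($H = 4 - \left(-2 - 3\right) = 4 - -5 = 4 + 5 = 9$)
$W = 100$ ($W = \left(1 + 9\right)^{2} = 10^{2} = 100$)
$6 W = 6 \cdot 100 = 600$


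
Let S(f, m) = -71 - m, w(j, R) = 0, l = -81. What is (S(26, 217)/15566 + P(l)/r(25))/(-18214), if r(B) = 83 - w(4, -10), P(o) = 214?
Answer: -118115/840431689 ≈ -0.00014054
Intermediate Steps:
r(B) = 83 (r(B) = 83 - 1*0 = 83 + 0 = 83)
(S(26, 217)/15566 + P(l)/r(25))/(-18214) = ((-71 - 1*217)/15566 + 214/83)/(-18214) = ((-71 - 217)*(1/15566) + 214*(1/83))*(-1/18214) = (-288*1/15566 + 214/83)*(-1/18214) = (-144/7783 + 214/83)*(-1/18214) = (1653610/645989)*(-1/18214) = -118115/840431689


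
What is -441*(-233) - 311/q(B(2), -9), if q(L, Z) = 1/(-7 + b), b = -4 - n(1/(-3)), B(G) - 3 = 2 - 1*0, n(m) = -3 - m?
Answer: 316034/3 ≈ 1.0534e+5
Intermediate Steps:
B(G) = 5 (B(G) = 3 + (2 - 1*0) = 3 + (2 + 0) = 3 + 2 = 5)
b = -4/3 (b = -4 - (-3 - 1/(-3)) = -4 - (-3 - 1*(-1/3)) = -4 - (-3 + 1/3) = -4 - 1*(-8/3) = -4 + 8/3 = -4/3 ≈ -1.3333)
q(L, Z) = -3/25 (q(L, Z) = 1/(-7 - 4/3) = 1/(-25/3) = -3/25)
-441*(-233) - 311/q(B(2), -9) = -441*(-233) - 311/(-3/25) = 102753 - 311*(-25/3) = 102753 + 7775/3 = 316034/3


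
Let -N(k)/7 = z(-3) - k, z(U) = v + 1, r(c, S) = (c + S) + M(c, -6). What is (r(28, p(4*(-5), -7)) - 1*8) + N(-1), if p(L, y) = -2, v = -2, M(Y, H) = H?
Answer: 12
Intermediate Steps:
r(c, S) = -6 + S + c (r(c, S) = (c + S) - 6 = (S + c) - 6 = -6 + S + c)
z(U) = -1 (z(U) = -2 + 1 = -1)
N(k) = 7 + 7*k (N(k) = -7*(-1 - k) = 7 + 7*k)
(r(28, p(4*(-5), -7)) - 1*8) + N(-1) = ((-6 - 2 + 28) - 1*8) + (7 + 7*(-1)) = (20 - 8) + (7 - 7) = 12 + 0 = 12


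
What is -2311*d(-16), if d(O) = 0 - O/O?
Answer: 2311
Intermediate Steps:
d(O) = -1 (d(O) = 0 - 1*1 = 0 - 1 = -1)
-2311*d(-16) = -2311*(-1) = 2311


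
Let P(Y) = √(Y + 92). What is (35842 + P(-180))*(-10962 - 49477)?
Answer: -2166254638 - 120878*I*√22 ≈ -2.1663e+9 - 5.6697e+5*I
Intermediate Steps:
P(Y) = √(92 + Y)
(35842 + P(-180))*(-10962 - 49477) = (35842 + √(92 - 180))*(-10962 - 49477) = (35842 + √(-88))*(-60439) = (35842 + 2*I*√22)*(-60439) = -2166254638 - 120878*I*√22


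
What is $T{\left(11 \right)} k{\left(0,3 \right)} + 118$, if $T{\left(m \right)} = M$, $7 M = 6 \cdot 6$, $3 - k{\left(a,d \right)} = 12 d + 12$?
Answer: $- \frac{794}{7} \approx -113.43$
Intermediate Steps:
$k{\left(a,d \right)} = -9 - 12 d$ ($k{\left(a,d \right)} = 3 - \left(12 d + 12\right) = 3 - \left(12 + 12 d\right) = -9 - 12 d$)
$M = \frac{36}{7}$ ($M = \frac{6 \cdot 6}{7} = \frac{1}{7} \cdot 36 = \frac{36}{7} \approx 5.1429$)
$T{\left(m \right)} = \frac{36}{7}$
$T{\left(11 \right)} k{\left(0,3 \right)} + 118 = \frac{36 \left(-9 - 36\right)}{7} + 118 = \frac{36}{7} \left(-45\right) + 118 = - \frac{1620}{7} + 118 = - \frac{794}{7}$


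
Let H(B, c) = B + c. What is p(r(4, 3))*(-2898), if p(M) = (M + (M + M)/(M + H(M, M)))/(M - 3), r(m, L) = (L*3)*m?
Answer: -3220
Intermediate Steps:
r(m, L) = 3*L*m (r(m, L) = (3*L)*m = 3*L*m)
p(M) = (⅔ + M)/(-3 + M) (p(M) = (M + (M + M)/(M + (M + M)))/(M - 3) = (M + (2*M)/(M + 2*M))/(-3 + M) = (M + (2*M)/((3*M)))/(-3 + M) = (M + (2*M)*(1/(3*M)))/(-3 + M) = (M + ⅔)/(-3 + M) = (⅔ + M)/(-3 + M))
p(r(4, 3))*(-2898) = ((⅔ + 3*3*4)/(-3 + 3*3*4))*(-2898) = ((⅔ + 36)/(-3 + 36))*(-2898) = ((110/3)/33)*(-2898) = ((1/33)*(110/3))*(-2898) = (10/9)*(-2898) = -3220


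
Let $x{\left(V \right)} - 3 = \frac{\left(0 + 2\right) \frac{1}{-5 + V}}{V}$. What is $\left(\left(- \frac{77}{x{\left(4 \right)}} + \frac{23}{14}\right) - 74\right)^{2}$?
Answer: $\frac{52142841}{4900} \approx 10641.0$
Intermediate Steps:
$x{\left(V \right)} = 3 + \frac{2}{V \left(-5 + V\right)}$ ($x{\left(V \right)} = 3 + \frac{\left(0 + 2\right) \frac{1}{-5 + V}}{V} = 3 + \frac{2 \frac{1}{-5 + V}}{V} = 3 + \frac{2}{V \left(-5 + V\right)}$)
$\left(\left(- \frac{77}{x{\left(4 \right)}} + \frac{23}{14}\right) - 74\right)^{2} = \left(\left(- \frac{77}{\frac{1}{4} \frac{1}{-5 + 4} \left(2 - 60 + 3 \cdot 4^{2}\right)} + \frac{23}{14}\right) - 74\right)^{2} = \left(\left(- \frac{77}{\frac{1}{4} \frac{1}{-1} \left(2 - 60 + 3 \cdot 16\right)} + 23 \cdot \frac{1}{14}\right) - 74\right)^{2} = \left(\left(- \frac{77}{\frac{1}{4} \left(-1\right) \left(2 - 60 + 48\right)} + \frac{23}{14}\right) - 74\right)^{2} = \left(\left(- \frac{77}{\frac{1}{4} \left(-1\right) \left(-10\right)} + \frac{23}{14}\right) - 74\right)^{2} = \left(\left(- \frac{77}{\frac{5}{2}} + \frac{23}{14}\right) - 74\right)^{2} = \left(\left(\left(-77\right) \frac{2}{5} + \frac{23}{14}\right) - 74\right)^{2} = \left(\left(- \frac{154}{5} + \frac{23}{14}\right) - 74\right)^{2} = \left(- \frac{2041}{70} - 74\right)^{2} = \left(- \frac{7221}{70}\right)^{2} = \frac{52142841}{4900}$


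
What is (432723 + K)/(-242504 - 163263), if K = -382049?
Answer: -50674/405767 ≈ -0.12488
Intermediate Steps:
(432723 + K)/(-242504 - 163263) = (432723 - 382049)/(-242504 - 163263) = 50674/(-405767) = 50674*(-1/405767) = -50674/405767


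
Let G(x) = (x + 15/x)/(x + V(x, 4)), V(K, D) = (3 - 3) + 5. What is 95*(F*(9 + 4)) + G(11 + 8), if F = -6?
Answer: -422323/57 ≈ -7409.2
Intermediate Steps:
V(K, D) = 5 (V(K, D) = 0 + 5 = 5)
G(x) = (x + 15/x)/(5 + x) (G(x) = (x + 15/x)/(x + 5) = (x + 15/x)/(5 + x))
95*(F*(9 + 4)) + G(11 + 8) = 95*(-6*(9 + 4)) + (15 + (11 + 8)**2)/((11 + 8)*(5 + (11 + 8))) = 95*(-6*13) + (15 + 19**2)/(19*(5 + 19)) = 95*(-78) + (1/19)*(15 + 361)/24 = -7410 + (1/19)*(1/24)*376 = -7410 + 47/57 = -422323/57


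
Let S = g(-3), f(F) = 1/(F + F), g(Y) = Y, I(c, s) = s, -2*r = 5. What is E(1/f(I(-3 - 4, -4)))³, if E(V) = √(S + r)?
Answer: -11*I*√22/4 ≈ -12.899*I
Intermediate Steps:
r = -5/2 (r = -½*5 = -5/2 ≈ -2.5000)
f(F) = 1/(2*F)
S = -3
E(V) = I*√22/2 (E(V) = √(-3 - 5/2) = √(-11/2) = I*√22/2)
E(1/f(I(-3 - 4, -4)))³ = (I*√22/2)³ = -11*I*√22/4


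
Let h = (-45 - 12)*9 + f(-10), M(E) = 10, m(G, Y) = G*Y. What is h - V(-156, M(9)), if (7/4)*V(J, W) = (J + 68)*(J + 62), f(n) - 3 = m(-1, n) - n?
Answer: -36518/7 ≈ -5216.9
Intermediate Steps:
f(n) = 3 - 2*n (f(n) = 3 + (-n - n) = 3 - 2*n)
V(J, W) = 4*(62 + J)*(68 + J)/7 (V(J, W) = 4*((J + 68)*(J + 62))/7 = 4*((68 + J)*(62 + J))/7 = 4*((62 + J)*(68 + J))/7 = 4*(62 + J)*(68 + J)/7)
h = -490 (h = (-45 - 12)*9 + (3 - 2*(-10)) = -57*9 + (3 + 20) = -513 + 23 = -490)
h - V(-156, M(9)) = -490 - (16864/7 + (4/7)*(-156)**2 + (520/7)*(-156)) = -490 - (16864/7 + (4/7)*24336 - 81120/7) = -490 - (16864/7 + 97344/7 - 81120/7) = -490 - 1*33088/7 = -490 - 33088/7 = -36518/7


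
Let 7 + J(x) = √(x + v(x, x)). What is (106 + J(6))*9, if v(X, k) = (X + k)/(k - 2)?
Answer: 918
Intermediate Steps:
v(X, k) = (X + k)/(-2 + k)
J(x) = -7 + √(x + 2*x/(-2 + x)) (J(x) = -7 + √(x + (x + x)/(-2 + x)) = -7 + √(x + (2*x)/(-2 + x)) = -7 + √(x + 2*x/(-2 + x)))
(106 + J(6))*9 = (106 + (-7 + √(6²/(-2 + 6))))*9 = (106 + (-7 + √(36/4)))*9 = (106 + (-7 + √(36*(¼))))*9 = (106 + (-7 + √9))*9 = (106 + (-7 + 3))*9 = (106 - 4)*9 = 102*9 = 918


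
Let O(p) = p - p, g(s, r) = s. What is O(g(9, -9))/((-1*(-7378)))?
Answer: 0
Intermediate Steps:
O(p) = 0
O(g(9, -9))/((-1*(-7378))) = 0/((-1*(-7378))) = 0/7378 = 0*(1/7378) = 0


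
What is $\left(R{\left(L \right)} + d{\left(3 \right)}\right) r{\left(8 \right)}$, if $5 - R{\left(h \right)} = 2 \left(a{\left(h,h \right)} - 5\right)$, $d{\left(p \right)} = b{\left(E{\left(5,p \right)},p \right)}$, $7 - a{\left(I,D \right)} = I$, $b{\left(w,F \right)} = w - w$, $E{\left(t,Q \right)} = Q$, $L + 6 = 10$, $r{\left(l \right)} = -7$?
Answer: $-63$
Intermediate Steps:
$L = 4$ ($L = -6 + 10 = 4$)
$b{\left(w,F \right)} = 0$
$a{\left(I,D \right)} = 7 - I$
$d{\left(p \right)} = 0$
$R{\left(h \right)} = 1 + 2 h$ ($R{\left(h \right)} = 5 - 2 \left(\left(7 - h\right) - 5\right) = 5 - 2 \left(2 - h\right) = 5 - \left(4 - 2 h\right) = 5 + \left(-4 + 2 h\right) = 1 + 2 h$)
$\left(R{\left(L \right)} + d{\left(3 \right)}\right) r{\left(8 \right)} = \left(\left(1 + 2 \cdot 4\right) + 0\right) \left(-7\right) = \left(\left(1 + 8\right) + 0\right) \left(-7\right) = \left(9 + 0\right) \left(-7\right) = 9 \left(-7\right) = -63$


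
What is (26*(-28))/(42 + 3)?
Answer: -728/45 ≈ -16.178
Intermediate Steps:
(26*(-28))/(42 + 3) = -728/45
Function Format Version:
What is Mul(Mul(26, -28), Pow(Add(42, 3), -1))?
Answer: Rational(-728, 45) ≈ -16.178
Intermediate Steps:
Mul(Mul(26, -28), Pow(Add(42, 3), -1)) = Mul(-728, Pow(45, -1)) = Mul(-728, Rational(1, 45)) = Rational(-728, 45)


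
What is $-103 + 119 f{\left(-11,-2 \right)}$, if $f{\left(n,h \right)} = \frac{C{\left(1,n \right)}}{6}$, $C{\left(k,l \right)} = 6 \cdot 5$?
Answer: $492$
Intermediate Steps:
$C{\left(k,l \right)} = 30$
$f{\left(n,h \right)} = 5$ ($f{\left(n,h \right)} = \frac{30}{6} = 30 \cdot \frac{1}{6} = 5$)
$-103 + 119 f{\left(-11,-2 \right)} = -103 + 119 \cdot 5 = -103 + 595 = 492$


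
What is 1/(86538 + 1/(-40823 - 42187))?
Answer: 83010/7183519379 ≈ 1.1556e-5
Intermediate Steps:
1/(86538 + 1/(-40823 - 42187)) = 1/(86538 + 1/(-83010)) = 1/(86538 - 1/83010) = 1/(7183519379/83010) = 83010/7183519379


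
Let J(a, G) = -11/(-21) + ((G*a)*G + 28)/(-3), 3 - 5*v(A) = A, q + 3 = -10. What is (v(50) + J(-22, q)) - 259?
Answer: 101023/105 ≈ 962.12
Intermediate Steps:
q = -13 (q = -3 - 10 = -13)
v(A) = 3/5 - A/5
J(a, G) = -185/21 - a*G**2/3 (J(a, G) = -11*(-1/21) + (a*G**2 + 28)*(-1/3) = 11/21 + (28 + a*G**2)*(-1/3) = 11/21 + (-28/3 - a*G**2/3) = -185/21 - a*G**2/3)
(v(50) + J(-22, q)) - 259 = ((3/5 - 1/5*50) + (-185/21 - 1/3*(-22)*(-13)**2)) - 259 = ((3/5 - 10) + (-185/21 - 1/3*(-22)*169)) - 259 = (-47/5 + (-185/21 + 3718/3)) - 259 = (-47/5 + 25841/21) - 259 = 128218/105 - 259 = 101023/105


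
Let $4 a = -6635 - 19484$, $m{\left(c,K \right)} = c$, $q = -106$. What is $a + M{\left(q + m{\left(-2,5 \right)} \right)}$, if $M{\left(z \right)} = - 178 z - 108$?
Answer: $\frac{50345}{4} \approx 12586.0$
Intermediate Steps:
$M{\left(z \right)} = -108 - 178 z$
$a = - \frac{26119}{4}$ ($a = \frac{-6635 - 19484}{4} = \frac{1}{4} \left(-26119\right) = - \frac{26119}{4} \approx -6529.8$)
$a + M{\left(q + m{\left(-2,5 \right)} \right)} = - \frac{26119}{4} - \left(108 + 178 \left(-106 - 2\right)\right) = - \frac{26119}{4} - -19116 = - \frac{26119}{4} + \left(-108 + 19224\right) = - \frac{26119}{4} + 19116 = \frac{50345}{4}$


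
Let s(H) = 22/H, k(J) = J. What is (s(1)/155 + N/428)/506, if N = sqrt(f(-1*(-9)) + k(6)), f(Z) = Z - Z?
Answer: 1/3565 + sqrt(6)/216568 ≈ 0.00029182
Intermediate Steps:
f(Z) = 0
N = sqrt(6) (N = sqrt(0 + 6) = sqrt(6) ≈ 2.4495)
(s(1)/155 + N/428)/506 = ((22/1)/155 + sqrt(6)/428)/506 = ((22*1)*(1/155) + sqrt(6)*(1/428))*(1/506) = (22*(1/155) + sqrt(6)/428)*(1/506) = (22/155 + sqrt(6)/428)*(1/506) = 1/3565 + sqrt(6)/216568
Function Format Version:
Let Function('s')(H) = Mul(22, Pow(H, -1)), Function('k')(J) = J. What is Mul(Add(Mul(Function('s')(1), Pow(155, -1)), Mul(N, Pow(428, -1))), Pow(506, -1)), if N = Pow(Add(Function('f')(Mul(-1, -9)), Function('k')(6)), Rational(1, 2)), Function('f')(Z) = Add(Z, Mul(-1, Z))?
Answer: Add(Rational(1, 3565), Mul(Rational(1, 216568), Pow(6, Rational(1, 2)))) ≈ 0.00029182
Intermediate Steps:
Function('f')(Z) = 0
N = Pow(6, Rational(1, 2)) (N = Pow(Add(0, 6), Rational(1, 2)) = Pow(6, Rational(1, 2)) ≈ 2.4495)
Mul(Add(Mul(Function('s')(1), Pow(155, -1)), Mul(N, Pow(428, -1))), Pow(506, -1)) = Mul(Add(Mul(Mul(22, Pow(1, -1)), Pow(155, -1)), Mul(Pow(6, Rational(1, 2)), Pow(428, -1))), Pow(506, -1)) = Mul(Add(Mul(Mul(22, 1), Rational(1, 155)), Mul(Pow(6, Rational(1, 2)), Rational(1, 428))), Rational(1, 506)) = Mul(Add(Mul(22, Rational(1, 155)), Mul(Rational(1, 428), Pow(6, Rational(1, 2)))), Rational(1, 506)) = Mul(Add(Rational(22, 155), Mul(Rational(1, 428), Pow(6, Rational(1, 2)))), Rational(1, 506)) = Add(Rational(1, 3565), Mul(Rational(1, 216568), Pow(6, Rational(1, 2))))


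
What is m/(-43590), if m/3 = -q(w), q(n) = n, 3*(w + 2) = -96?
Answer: -17/7265 ≈ -0.0023400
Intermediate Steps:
w = -34 (w = -2 + (1/3)*(-96) = -2 - 32 = -34)
m = 102 (m = 3*(-1*(-34)) = 3*34 = 102)
m/(-43590) = 102/(-43590) = 102*(-1/43590) = -17/7265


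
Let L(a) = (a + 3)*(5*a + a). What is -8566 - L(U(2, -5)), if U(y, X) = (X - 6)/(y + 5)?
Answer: -419074/49 ≈ -8552.5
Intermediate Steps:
U(y, X) = (-6 + X)/(5 + y)
L(a) = 6*a*(3 + a) (L(a) = (3 + a)*(6*a) = 6*a*(3 + a))
-8566 - L(U(2, -5)) = -8566 - 6*(-6 - 5)/(5 + 2)*(3 + (-6 - 5)/(5 + 2)) = -8566 - 6*-11/7*(3 - 11/7) = -8566 - 6*(1/7)*(-11)*(3 + (1/7)*(-11)) = -8566 - 6*(-11)*(3 - 11/7)/7 = -8566 - 6*(-11)*10/(7*7) = -8566 - 1*(-660/49) = -8566 + 660/49 = -419074/49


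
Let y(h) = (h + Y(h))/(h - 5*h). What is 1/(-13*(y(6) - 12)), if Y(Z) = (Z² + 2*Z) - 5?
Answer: 24/4381 ≈ 0.0054782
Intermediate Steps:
Y(Z) = -5 + Z² + 2*Z
y(h) = -(-5 + h² + 3*h)/(4*h) (y(h) = (h + (-5 + h² + 2*h))/(h - 5*h) = (-5 + h² + 3*h)/((-4*h)) = (-5 + h² + 3*h)*(-1/(4*h)) = -(-5 + h² + 3*h)/(4*h))
1/(-13*(y(6) - 12)) = 1/(-13*((¼)*(5 - 1*6² - 3*6)/6 - 12)) = 1/(-13*((¼)*(⅙)*(5 - 1*36 - 18) - 12)) = 1/(-13*((¼)*(⅙)*(5 - 36 - 18) - 12)) = 1/(-13*((¼)*(⅙)*(-49) - 12)) = 1/(-13*(-49/24 - 12)) = 1/(-13*(-337/24)) = 1/(4381/24) = 24/4381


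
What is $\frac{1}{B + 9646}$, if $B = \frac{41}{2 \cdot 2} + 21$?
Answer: $\frac{4}{38709} \approx 0.00010334$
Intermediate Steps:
$B = \frac{125}{4}$ ($B = \frac{41}{4} + 21 = \frac{125}{4} \approx 31.25$)
$\frac{1}{B + 9646} = \frac{1}{\frac{125}{4} + 9646} = \frac{1}{\frac{38709}{4}} = \frac{4}{38709}$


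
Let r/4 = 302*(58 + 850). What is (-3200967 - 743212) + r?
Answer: -2847315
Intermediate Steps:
r = 1096864 (r = 4*(302*(58 + 850)) = 4*(302*908) = 4*274216 = 1096864)
(-3200967 - 743212) + r = (-3200967 - 743212) + 1096864 = -3944179 + 1096864 = -2847315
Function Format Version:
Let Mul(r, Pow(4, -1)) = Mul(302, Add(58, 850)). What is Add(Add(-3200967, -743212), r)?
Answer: -2847315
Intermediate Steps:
r = 1096864 (r = Mul(4, Mul(302, Add(58, 850))) = Mul(4, Mul(302, 908)) = Mul(4, 274216) = 1096864)
Add(Add(-3200967, -743212), r) = Add(Add(-3200967, -743212), 1096864) = Add(-3944179, 1096864) = -2847315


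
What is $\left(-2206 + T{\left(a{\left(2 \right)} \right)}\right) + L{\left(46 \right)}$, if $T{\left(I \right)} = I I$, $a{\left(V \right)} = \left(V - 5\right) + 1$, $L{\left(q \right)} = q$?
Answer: $-2156$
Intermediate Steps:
$a{\left(V \right)} = -4 + V$ ($a{\left(V \right)} = \left(-5 + V\right) + 1 = -4 + V$)
$T{\left(I \right)} = I^{2}$
$\left(-2206 + T{\left(a{\left(2 \right)} \right)}\right) + L{\left(46 \right)} = \left(-2206 + \left(-4 + 2\right)^{2}\right) + 46 = \left(-2206 + \left(-2\right)^{2}\right) + 46 = \left(-2206 + 4\right) + 46 = -2202 + 46 = -2156$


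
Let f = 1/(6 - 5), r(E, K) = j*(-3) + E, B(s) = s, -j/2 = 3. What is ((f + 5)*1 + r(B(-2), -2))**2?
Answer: 484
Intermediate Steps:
j = -6 (j = -2*3 = -6)
r(E, K) = 18 + E (r(E, K) = -6*(-3) + E = 18 + E)
f = 1 (f = 1/1 = 1)
((f + 5)*1 + r(B(-2), -2))**2 = ((1 + 5)*1 + (18 - 2))**2 = (6*1 + 16)**2 = (6 + 16)**2 = 22**2 = 484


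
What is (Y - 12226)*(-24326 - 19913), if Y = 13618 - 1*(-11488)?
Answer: -569798320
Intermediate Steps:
Y = 25106 (Y = 13618 + 11488 = 25106)
(Y - 12226)*(-24326 - 19913) = (25106 - 12226)*(-24326 - 19913) = 12880*(-44239) = -569798320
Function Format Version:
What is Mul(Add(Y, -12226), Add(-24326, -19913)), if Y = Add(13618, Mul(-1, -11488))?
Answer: -569798320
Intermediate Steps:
Y = 25106 (Y = Add(13618, 11488) = 25106)
Mul(Add(Y, -12226), Add(-24326, -19913)) = Mul(Add(25106, -12226), Add(-24326, -19913)) = Mul(12880, -44239) = -569798320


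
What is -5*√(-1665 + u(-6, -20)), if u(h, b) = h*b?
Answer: -5*I*√1545 ≈ -196.53*I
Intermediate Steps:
u(h, b) = b*h
-5*√(-1665 + u(-6, -20)) = -5*√(-1665 - 20*(-6)) = -5*√(-1665 + 120) = -5*I*√1545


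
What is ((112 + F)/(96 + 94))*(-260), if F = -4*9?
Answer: -104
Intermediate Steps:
F = -36
((112 + F)/(96 + 94))*(-260) = ((112 - 36)/(96 + 94))*(-260) = (76/190)*(-260) = (76*(1/190))*(-260) = (⅖)*(-260) = -104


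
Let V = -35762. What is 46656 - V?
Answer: 82418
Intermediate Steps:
46656 - V = 46656 - 1*(-35762) = 46656 + 35762 = 82418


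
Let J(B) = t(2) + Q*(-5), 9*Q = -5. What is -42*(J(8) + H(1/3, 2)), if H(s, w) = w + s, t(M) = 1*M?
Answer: -896/3 ≈ -298.67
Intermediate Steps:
Q = -5/9 (Q = (⅑)*(-5) = -5/9 ≈ -0.55556)
t(M) = M
H(s, w) = s + w
J(B) = 43/9 (J(B) = 2 - 5/9*(-5) = 2 + 25/9 = 43/9)
-42*(J(8) + H(1/3, 2)) = -42*(43/9 + (1/3 + 2)) = -42*(43/9 + (⅓ + 2)) = -42*(43/9 + 7/3) = -42*64/9 = -896/3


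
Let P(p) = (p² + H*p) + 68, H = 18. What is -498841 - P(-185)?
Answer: -529804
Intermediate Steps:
P(p) = 68 + p² + 18*p (P(p) = (p² + 18*p) + 68 = 68 + p² + 18*p)
-498841 - P(-185) = -498841 - (68 + (-185)² + 18*(-185)) = -498841 - (68 + 34225 - 3330) = -498841 - 1*30963 = -498841 - 30963 = -529804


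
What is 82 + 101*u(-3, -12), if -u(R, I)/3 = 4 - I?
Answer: -4766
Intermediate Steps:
u(R, I) = -12 + 3*I (u(R, I) = -3*(4 - I) = -12 + 3*I)
82 + 101*u(-3, -12) = 82 + 101*(-12 + 3*(-12)) = 82 + 101*(-12 - 36) = 82 + 101*(-48) = 82 - 4848 = -4766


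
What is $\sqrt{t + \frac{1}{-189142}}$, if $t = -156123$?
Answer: $\frac{i \sqrt{5585252889401314}}{189142} \approx 395.12 i$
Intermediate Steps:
$\sqrt{t + \frac{1}{-189142}} = \sqrt{-156123 + \frac{1}{-189142}} = \sqrt{-156123 - \frac{1}{189142}} = \sqrt{- \frac{29529416467}{189142}} = \frac{i \sqrt{5585252889401314}}{189142}$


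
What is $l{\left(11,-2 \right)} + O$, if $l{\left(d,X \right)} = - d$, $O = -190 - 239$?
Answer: $-440$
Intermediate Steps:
$O = -429$
$l{\left(11,-2 \right)} + O = \left(-1\right) 11 - 429 = -11 - 429 = -440$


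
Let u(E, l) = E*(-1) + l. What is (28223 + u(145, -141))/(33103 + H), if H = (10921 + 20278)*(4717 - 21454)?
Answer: -3991/74592080 ≈ -5.3504e-5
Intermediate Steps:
u(E, l) = l - E (u(E, l) = -E + l = l - E)
H = -522177663 (H = 31199*(-16737) = -522177663)
(28223 + u(145, -141))/(33103 + H) = (28223 + (-141 - 1*145))/(33103 - 522177663) = (28223 + (-141 - 145))/(-522144560) = (28223 - 286)*(-1/522144560) = 27937*(-1/522144560) = -3991/74592080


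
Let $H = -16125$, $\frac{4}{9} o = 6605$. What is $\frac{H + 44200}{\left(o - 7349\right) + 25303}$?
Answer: $\frac{112300}{131261} \approx 0.85555$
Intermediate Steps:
$o = \frac{59445}{4}$ ($o = \frac{9}{4} \cdot 6605 = \frac{59445}{4} \approx 14861.0$)
$\frac{H + 44200}{\left(o - 7349\right) + 25303} = \frac{-16125 + 44200}{\left(\frac{59445}{4} - 7349\right) + 25303} = \frac{28075}{\left(\frac{59445}{4} - 7349\right) + 25303} = \frac{28075}{\frac{30049}{4} + 25303} = \frac{28075}{\frac{131261}{4}} = 28075 \cdot \frac{4}{131261} = \frac{112300}{131261}$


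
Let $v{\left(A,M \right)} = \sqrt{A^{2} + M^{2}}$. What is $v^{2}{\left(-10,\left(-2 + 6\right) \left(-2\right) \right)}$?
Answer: $164$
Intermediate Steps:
$v^{2}{\left(-10,\left(-2 + 6\right) \left(-2\right) \right)} = \left(\sqrt{\left(-10\right)^{2} + \left(\left(-2 + 6\right) \left(-2\right)\right)^{2}}\right)^{2} = \left(\sqrt{100 + \left(4 \left(-2\right)\right)^{2}}\right)^{2} = \left(\sqrt{100 + \left(-8\right)^{2}}\right)^{2} = \left(\sqrt{100 + 64}\right)^{2} = \left(\sqrt{164}\right)^{2} = \left(2 \sqrt{41}\right)^{2} = 164$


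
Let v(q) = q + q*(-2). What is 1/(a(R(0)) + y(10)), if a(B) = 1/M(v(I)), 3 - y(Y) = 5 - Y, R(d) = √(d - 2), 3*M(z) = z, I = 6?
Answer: 2/15 ≈ 0.13333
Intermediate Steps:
v(q) = -q (v(q) = q - 2*q = -q)
M(z) = z/3
R(d) = √(-2 + d)
y(Y) = -2 + Y (y(Y) = 3 - (5 - Y) = 3 + (-5 + Y) = -2 + Y)
a(B) = -½ (a(B) = 1/((-1*6)/3) = 1/((⅓)*(-6)) = 1/(-2) = -½)
1/(a(R(0)) + y(10)) = 1/(-½ + (-2 + 10)) = 1/(-½ + 8) = 1/(15/2) = 2/15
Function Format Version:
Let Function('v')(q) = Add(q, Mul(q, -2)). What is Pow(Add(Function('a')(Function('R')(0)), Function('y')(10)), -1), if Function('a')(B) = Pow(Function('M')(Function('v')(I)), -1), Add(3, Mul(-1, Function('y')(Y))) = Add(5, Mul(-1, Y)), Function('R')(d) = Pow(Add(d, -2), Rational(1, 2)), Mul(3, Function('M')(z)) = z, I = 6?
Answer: Rational(2, 15) ≈ 0.13333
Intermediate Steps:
Function('v')(q) = Mul(-1, q) (Function('v')(q) = Add(q, Mul(-2, q)) = Mul(-1, q))
Function('M')(z) = Mul(Rational(1, 3), z)
Function('R')(d) = Pow(Add(-2, d), Rational(1, 2))
Function('y')(Y) = Add(-2, Y) (Function('y')(Y) = Add(3, Mul(-1, Add(5, Mul(-1, Y)))) = Add(3, Add(-5, Y)) = Add(-2, Y))
Function('a')(B) = Rational(-1, 2) (Function('a')(B) = Pow(Mul(Rational(1, 3), Mul(-1, 6)), -1) = Pow(Mul(Rational(1, 3), -6), -1) = Pow(-2, -1) = Rational(-1, 2))
Pow(Add(Function('a')(Function('R')(0)), Function('y')(10)), -1) = Pow(Add(Rational(-1, 2), Add(-2, 10)), -1) = Pow(Add(Rational(-1, 2), 8), -1) = Pow(Rational(15, 2), -1) = Rational(2, 15)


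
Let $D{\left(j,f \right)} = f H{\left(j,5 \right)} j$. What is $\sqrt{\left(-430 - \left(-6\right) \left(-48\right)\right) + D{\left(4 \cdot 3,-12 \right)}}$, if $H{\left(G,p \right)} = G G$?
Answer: $i \sqrt{21454} \approx 146.47 i$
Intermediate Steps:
$H{\left(G,p \right)} = G^{2}$
$D{\left(j,f \right)} = f j^{3}$ ($D{\left(j,f \right)} = f j^{2} j = f j^{3}$)
$\sqrt{\left(-430 - \left(-6\right) \left(-48\right)\right) + D{\left(4 \cdot 3,-12 \right)}} = \sqrt{\left(-430 - \left(-6\right) \left(-48\right)\right) - 12 \left(4 \cdot 3\right)^{3}} = \sqrt{\left(-430 - 288\right) - 12 \cdot 12^{3}} = \sqrt{\left(-430 - 288\right) - 20736} = \sqrt{-718 - 20736} = \sqrt{-21454} = i \sqrt{21454}$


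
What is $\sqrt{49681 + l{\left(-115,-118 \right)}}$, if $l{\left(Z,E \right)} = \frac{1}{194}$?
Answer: $\frac{\sqrt{1869794310}}{194} \approx 222.89$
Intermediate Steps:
$l{\left(Z,E \right)} = \frac{1}{194}$
$\sqrt{49681 + l{\left(-115,-118 \right)}} = \sqrt{49681 + \frac{1}{194}} = \sqrt{\frac{9638115}{194}} = \frac{\sqrt{1869794310}}{194}$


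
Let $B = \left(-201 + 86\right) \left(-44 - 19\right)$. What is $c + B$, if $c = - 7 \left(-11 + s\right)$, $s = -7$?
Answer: $7371$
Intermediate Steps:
$c = 126$ ($c = - 7 \left(-11 - 7\right) = \left(-7\right) \left(-18\right) = 126$)
$B = 7245$ ($B = \left(-115\right) \left(-63\right) = 7245$)
$c + B = 126 + 7245 = 7371$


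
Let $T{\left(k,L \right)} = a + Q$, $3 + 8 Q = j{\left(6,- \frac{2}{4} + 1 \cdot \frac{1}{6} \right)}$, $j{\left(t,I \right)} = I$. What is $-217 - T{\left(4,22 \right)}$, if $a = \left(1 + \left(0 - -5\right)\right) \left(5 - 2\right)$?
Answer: $- \frac{2815}{12} \approx -234.58$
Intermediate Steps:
$Q = - \frac{5}{12}$ ($Q = - \frac{3}{8} + \frac{- \frac{2}{4} + 1 \cdot \frac{1}{6}}{8} = - \frac{3}{8} + \frac{\left(-2\right) \frac{1}{4} + 1 \cdot \frac{1}{6}}{8} = - \frac{3}{8} + \frac{- \frac{1}{2} + \frac{1}{6}}{8} = - \frac{3}{8} + \frac{1}{8} \left(- \frac{1}{3}\right) = - \frac{3}{8} - \frac{1}{24} = - \frac{5}{12} \approx -0.41667$)
$a = 18$ ($a = \left(1 + \left(0 + 5\right)\right) 3 = \left(1 + 5\right) 3 = 6 \cdot 3 = 18$)
$T{\left(k,L \right)} = \frac{211}{12}$ ($T{\left(k,L \right)} = 18 - \frac{5}{12} = \frac{211}{12}$)
$-217 - T{\left(4,22 \right)} = -217 - \frac{211}{12} = - \frac{2815}{12}$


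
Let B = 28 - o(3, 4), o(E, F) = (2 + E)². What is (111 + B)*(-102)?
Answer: -11628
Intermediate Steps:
B = 3 (B = 28 - (2 + 3)² = 28 - 1*5² = 28 - 1*25 = 28 - 25 = 3)
(111 + B)*(-102) = (111 + 3)*(-102) = 114*(-102) = -11628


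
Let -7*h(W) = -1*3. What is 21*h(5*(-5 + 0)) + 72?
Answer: 81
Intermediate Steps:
h(W) = 3/7 (h(W) = -(-1)*3/7 = -1/7*(-3) = 3/7)
21*h(5*(-5 + 0)) + 72 = 21*(3/7) + 72 = 9 + 72 = 81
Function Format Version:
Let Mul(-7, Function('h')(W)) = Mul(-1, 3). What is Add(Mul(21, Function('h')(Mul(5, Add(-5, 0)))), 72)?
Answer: 81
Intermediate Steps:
Function('h')(W) = Rational(3, 7) (Function('h')(W) = Mul(Rational(-1, 7), Mul(-1, 3)) = Mul(Rational(-1, 7), -3) = Rational(3, 7))
Add(Mul(21, Function('h')(Mul(5, Add(-5, 0)))), 72) = Add(Mul(21, Rational(3, 7)), 72) = Add(9, 72) = 81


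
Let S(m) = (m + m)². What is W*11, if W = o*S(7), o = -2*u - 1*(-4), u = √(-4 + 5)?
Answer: 4312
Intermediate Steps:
u = 1 (u = √1 = 1)
S(m) = 4*m² (S(m) = (2*m)² = 4*m²)
o = 2 (o = -2*1 - 1*(-4) = -2 + 4 = 2)
W = 392 (W = 2*(4*7²) = 2*(4*49) = 2*196 = 392)
W*11 = 392*11 = 4312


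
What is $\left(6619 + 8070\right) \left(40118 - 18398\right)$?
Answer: $319045080$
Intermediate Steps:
$\left(6619 + 8070\right) \left(40118 - 18398\right) = 14689 \cdot 21720 = 319045080$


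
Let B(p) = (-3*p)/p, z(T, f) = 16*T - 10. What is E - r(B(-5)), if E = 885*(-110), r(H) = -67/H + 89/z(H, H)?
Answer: -16942519/174 ≈ -97371.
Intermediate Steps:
z(T, f) = -10 + 16*T
B(p) = -3
r(H) = -67/H + 89/(-10 + 16*H)
E = -97350
E - r(B(-5)) = -97350 - (670 - 983*(-3))/(2*(-3)*(-5 + 8*(-3))) = -97350 - (-1)*(670 + 2949)/(2*3*(-5 - 24)) = -97350 - (-1)*3619/(2*3*(-29)) = -97350 - (-1)*(-1)*3619/(2*3*29) = -97350 - 1*3619/174 = -97350 - 3619/174 = -16942519/174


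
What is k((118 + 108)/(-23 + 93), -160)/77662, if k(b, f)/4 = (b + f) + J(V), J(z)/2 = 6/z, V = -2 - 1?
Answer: -11254/1359085 ≈ -0.0082806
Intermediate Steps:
V = -3
J(z) = 12/z (J(z) = 2*(6/z) = 12/z)
k(b, f) = -16 + 4*b + 4*f (k(b, f) = 4*((b + f) + 12/(-3)) = 4*((b + f) + 12*(-1/3)) = 4*((b + f) - 4) = 4*(-4 + b + f) = -16 + 4*b + 4*f)
k((118 + 108)/(-23 + 93), -160)/77662 = (-16 + 4*((118 + 108)/(-23 + 93)) + 4*(-160))/77662 = (-16 + 4*(226/70) - 640)*(1/77662) = (-16 + 4*(226*(1/70)) - 640)*(1/77662) = (-16 + 4*(113/35) - 640)*(1/77662) = (-16 + 452/35 - 640)*(1/77662) = -22508/35*1/77662 = -11254/1359085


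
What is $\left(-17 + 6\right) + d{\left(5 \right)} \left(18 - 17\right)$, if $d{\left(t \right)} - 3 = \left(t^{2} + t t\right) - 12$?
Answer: $30$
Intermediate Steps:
$d{\left(t \right)} = -9 + 2 t^{2}$ ($d{\left(t \right)} = 3 - \left(12 - t^{2} - t t\right) = 3 + \left(\left(t^{2} + t^{2}\right) - 12\right) = 3 + \left(2 t^{2} - 12\right) = 3 + \left(-12 + 2 t^{2}\right) = -9 + 2 t^{2}$)
$\left(-17 + 6\right) + d{\left(5 \right)} \left(18 - 17\right) = \left(-17 + 6\right) + \left(-9 + 2 \cdot 5^{2}\right) \left(18 - 17\right) = -11 + \left(-9 + 2 \cdot 25\right) \left(18 - 17\right) = -11 + \left(-9 + 50\right) 1 = -11 + 41 \cdot 1 = -11 + 41 = 30$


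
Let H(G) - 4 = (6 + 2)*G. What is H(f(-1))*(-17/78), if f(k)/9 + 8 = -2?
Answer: 6086/39 ≈ 156.05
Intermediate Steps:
f(k) = -90 (f(k) = -72 + 9*(-2) = -72 - 18 = -90)
H(G) = 4 + 8*G (H(G) = 4 + (6 + 2)*G = 4 + 8*G)
H(f(-1))*(-17/78) = (4 + 8*(-90))*(-17/78) = (4 - 720)*(-17*1/78) = -716*(-17/78) = 6086/39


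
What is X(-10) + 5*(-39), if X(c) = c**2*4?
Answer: 205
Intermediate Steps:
X(c) = 4*c**2
X(-10) + 5*(-39) = 4*(-10)**2 + 5*(-39) = 4*100 - 195 = 400 - 195 = 205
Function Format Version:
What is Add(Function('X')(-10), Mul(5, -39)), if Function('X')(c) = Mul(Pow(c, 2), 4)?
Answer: 205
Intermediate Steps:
Function('X')(c) = Mul(4, Pow(c, 2))
Add(Function('X')(-10), Mul(5, -39)) = Add(Mul(4, Pow(-10, 2)), Mul(5, -39)) = Add(Mul(4, 100), -195) = Add(400, -195) = 205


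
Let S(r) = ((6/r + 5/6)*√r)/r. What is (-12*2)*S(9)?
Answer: -12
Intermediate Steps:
S(r) = (⅚ + 6/r)/√r (S(r) = ((6/r + 5*(⅙))*√r)/r = ((6/r + ⅚)*√r)/r = ((⅚ + 6/r)*√r)/r = (√r*(⅚ + 6/r))/r = (⅚ + 6/r)/√r)
(-12*2)*S(9) = (-12*2)*((36 + 5*9)/(6*9^(3/2))) = -4*(36 + 45)/27 = -4*81/27 = -24*½ = -12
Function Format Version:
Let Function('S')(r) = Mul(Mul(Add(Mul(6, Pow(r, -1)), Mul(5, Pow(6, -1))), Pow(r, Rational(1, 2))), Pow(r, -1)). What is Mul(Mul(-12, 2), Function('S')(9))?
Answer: -12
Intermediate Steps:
Function('S')(r) = Mul(Pow(r, Rational(-1, 2)), Add(Rational(5, 6), Mul(6, Pow(r, -1)))) (Function('S')(r) = Mul(Mul(Add(Mul(6, Pow(r, -1)), Mul(5, Rational(1, 6))), Pow(r, Rational(1, 2))), Pow(r, -1)) = Mul(Mul(Add(Mul(6, Pow(r, -1)), Rational(5, 6)), Pow(r, Rational(1, 2))), Pow(r, -1)) = Mul(Mul(Add(Rational(5, 6), Mul(6, Pow(r, -1))), Pow(r, Rational(1, 2))), Pow(r, -1)) = Mul(Mul(Pow(r, Rational(1, 2)), Add(Rational(5, 6), Mul(6, Pow(r, -1)))), Pow(r, -1)) = Mul(Pow(r, Rational(-1, 2)), Add(Rational(5, 6), Mul(6, Pow(r, -1)))))
Mul(Mul(-12, 2), Function('S')(9)) = Mul(Mul(-12, 2), Mul(Rational(1, 6), Pow(9, Rational(-3, 2)), Add(36, Mul(5, 9)))) = Mul(-24, Mul(Rational(1, 6), Rational(1, 27), Add(36, 45))) = Mul(-24, Mul(Rational(1, 6), Rational(1, 27), 81)) = Mul(-24, Rational(1, 2)) = -12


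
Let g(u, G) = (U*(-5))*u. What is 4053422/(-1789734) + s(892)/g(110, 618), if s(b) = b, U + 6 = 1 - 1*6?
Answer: -5731690093/2706972675 ≈ -2.1174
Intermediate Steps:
U = -11 (U = -6 + (1 - 1*6) = -6 + (1 - 6) = -6 - 5 = -11)
g(u, G) = 55*u (g(u, G) = (-11*(-5))*u = 55*u)
4053422/(-1789734) + s(892)/g(110, 618) = 4053422/(-1789734) + 892/((55*110)) = 4053422*(-1/1789734) + 892/6050 = -2026711/894867 + 892*(1/6050) = -2026711/894867 + 446/3025 = -5731690093/2706972675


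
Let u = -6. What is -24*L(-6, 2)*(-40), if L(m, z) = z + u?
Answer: -3840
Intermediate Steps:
L(m, z) = -6 + z (L(m, z) = z - 6 = -6 + z)
-24*L(-6, 2)*(-40) = -24*(-6 + 2)*(-40) = -24*(-4)*(-40) = 96*(-40) = -3840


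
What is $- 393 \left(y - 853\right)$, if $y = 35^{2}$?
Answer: $-146196$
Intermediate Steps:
$y = 1225$
$- 393 \left(y - 853\right) = - 393 \left(1225 - 853\right) = \left(-393\right) 372 = -146196$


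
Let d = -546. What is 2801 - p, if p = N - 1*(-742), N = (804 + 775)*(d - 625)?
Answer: 1851068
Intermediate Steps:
N = -1849009 (N = (804 + 775)*(-546 - 625) = 1579*(-1171) = -1849009)
p = -1848267 (p = -1849009 - 1*(-742) = -1849009 + 742 = -1848267)
2801 - p = 2801 - 1*(-1848267) = 2801 + 1848267 = 1851068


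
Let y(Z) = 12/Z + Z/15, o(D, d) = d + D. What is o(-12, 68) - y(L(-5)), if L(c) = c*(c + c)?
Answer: 3932/75 ≈ 52.427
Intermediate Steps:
o(D, d) = D + d
L(c) = 2*c**2 (L(c) = c*(2*c) = 2*c**2)
y(Z) = 12/Z + Z/15 (y(Z) = 12/Z + Z*(1/15) = 12/Z + Z/15)
o(-12, 68) - y(L(-5)) = (-12 + 68) - (12/((2*(-5)**2)) + (2*(-5)**2)/15) = 56 - (12/((2*25)) + (2*25)/15) = 56 - (12/50 + (1/15)*50) = 56 - (12*(1/50) + 10/3) = 56 - (6/25 + 10/3) = 56 - 1*268/75 = 56 - 268/75 = 3932/75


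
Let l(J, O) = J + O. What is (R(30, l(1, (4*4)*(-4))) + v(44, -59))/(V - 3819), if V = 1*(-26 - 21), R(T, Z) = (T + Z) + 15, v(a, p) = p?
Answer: 77/3866 ≈ 0.019917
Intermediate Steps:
R(T, Z) = 15 + T + Z
V = -47 (V = 1*(-47) = -47)
(R(30, l(1, (4*4)*(-4))) + v(44, -59))/(V - 3819) = ((15 + 30 + (1 + (4*4)*(-4))) - 59)/(-47 - 3819) = ((15 + 30 + (1 + 16*(-4))) - 59)/(-3866) = ((15 + 30 + (1 - 64)) - 59)*(-1/3866) = ((15 + 30 - 63) - 59)*(-1/3866) = (-18 - 59)*(-1/3866) = -77*(-1/3866) = 77/3866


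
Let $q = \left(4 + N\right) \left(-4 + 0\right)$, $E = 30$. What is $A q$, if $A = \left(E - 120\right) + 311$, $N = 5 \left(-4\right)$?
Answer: $14144$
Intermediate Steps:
$N = -20$
$A = 221$ ($A = \left(30 - 120\right) + 311 = -90 + 311 = 221$)
$q = 64$ ($q = \left(4 - 20\right) \left(-4 + 0\right) = \left(-16\right) \left(-4\right) = 64$)
$A q = 221 \cdot 64 = 14144$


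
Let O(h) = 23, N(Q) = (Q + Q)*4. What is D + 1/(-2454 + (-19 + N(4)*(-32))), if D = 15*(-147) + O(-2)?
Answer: -7630455/3497 ≈ -2182.0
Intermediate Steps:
N(Q) = 8*Q (N(Q) = (2*Q)*4 = 8*Q)
D = -2182 (D = 15*(-147) + 23 = -2205 + 23 = -2182)
D + 1/(-2454 + (-19 + N(4)*(-32))) = -2182 + 1/(-2454 + (-19 + (8*4)*(-32))) = -2182 + 1/(-2454 + (-19 + 32*(-32))) = -2182 + 1/(-2454 + (-19 - 1024)) = -2182 + 1/(-2454 - 1043) = -2182 + 1/(-3497) = -2182 - 1/3497 = -7630455/3497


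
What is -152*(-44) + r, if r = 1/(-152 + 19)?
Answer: 889503/133 ≈ 6688.0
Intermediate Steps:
r = -1/133 (r = 1/(-133) = -1/133 ≈ -0.0075188)
-152*(-44) + r = -152*(-44) - 1/133 = 6688 - 1/133 = 889503/133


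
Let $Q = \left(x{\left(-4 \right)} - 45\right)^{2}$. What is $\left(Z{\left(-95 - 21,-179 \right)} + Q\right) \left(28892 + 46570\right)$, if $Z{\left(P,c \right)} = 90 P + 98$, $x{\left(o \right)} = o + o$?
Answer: $-568455246$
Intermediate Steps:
$x{\left(o \right)} = 2 o$
$Q = 2809$ ($Q = \left(2 \left(-4\right) - 45\right)^{2} = \left(-8 - 45\right)^{2} = \left(-53\right)^{2} = 2809$)
$Z{\left(P,c \right)} = 98 + 90 P$
$\left(Z{\left(-95 - 21,-179 \right)} + Q\right) \left(28892 + 46570\right) = \left(\left(98 + 90 \left(-95 - 21\right)\right) + 2809\right) \left(28892 + 46570\right) = \left(\left(98 + 90 \left(-116\right)\right) + 2809\right) 75462 = \left(\left(98 - 10440\right) + 2809\right) 75462 = \left(-10342 + 2809\right) 75462 = \left(-7533\right) 75462 = -568455246$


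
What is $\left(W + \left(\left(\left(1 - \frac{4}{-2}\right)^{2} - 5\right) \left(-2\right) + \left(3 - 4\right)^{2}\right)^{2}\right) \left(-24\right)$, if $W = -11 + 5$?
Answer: $-1032$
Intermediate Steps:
$W = -6$
$\left(W + \left(\left(\left(1 - \frac{4}{-2}\right)^{2} - 5\right) \left(-2\right) + \left(3 - 4\right)^{2}\right)^{2}\right) \left(-24\right) = \left(-6 + \left(\left(\left(1 - \frac{4}{-2}\right)^{2} - 5\right) \left(-2\right) + \left(3 - 4\right)^{2}\right)^{2}\right) \left(-24\right) = \left(-6 + \left(\left(\left(1 - -2\right)^{2} - 5\right) \left(-2\right) + \left(-1\right)^{2}\right)^{2}\right) \left(-24\right) = \left(-6 + \left(\left(\left(1 + 2\right)^{2} - 5\right) \left(-2\right) + 1\right)^{2}\right) \left(-24\right) = \left(-6 + \left(\left(3^{2} - 5\right) \left(-2\right) + 1\right)^{2}\right) \left(-24\right) = \left(-6 + \left(\left(9 - 5\right) \left(-2\right) + 1\right)^{2}\right) \left(-24\right) = \left(-6 + \left(4 \left(-2\right) + 1\right)^{2}\right) \left(-24\right) = \left(-6 + \left(-8 + 1\right)^{2}\right) \left(-24\right) = \left(-6 + \left(-7\right)^{2}\right) \left(-24\right) = \left(-6 + 49\right) \left(-24\right) = 43 \left(-24\right) = -1032$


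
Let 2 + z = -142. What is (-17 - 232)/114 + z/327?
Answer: -10871/4142 ≈ -2.6246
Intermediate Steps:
z = -144 (z = -2 - 142 = -144)
(-17 - 232)/114 + z/327 = (-17 - 232)/114 - 144/327 = -249*1/114 - 144*1/327 = -83/38 - 48/109 = -10871/4142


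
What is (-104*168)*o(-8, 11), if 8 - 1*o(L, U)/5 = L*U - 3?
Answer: -8648640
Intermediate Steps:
o(L, U) = 55 - 5*L*U (o(L, U) = 40 - 5*(L*U - 3) = 40 - 5*(-3 + L*U) = 40 + (15 - 5*L*U) = 55 - 5*L*U)
(-104*168)*o(-8, 11) = (-104*168)*(55 - 5*(-8)*11) = -17472*(55 + 440) = -17472*495 = -8648640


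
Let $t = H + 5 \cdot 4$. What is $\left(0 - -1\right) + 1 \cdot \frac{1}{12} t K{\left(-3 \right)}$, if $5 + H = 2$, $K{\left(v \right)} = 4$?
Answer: $\frac{20}{3} \approx 6.6667$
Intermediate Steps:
$H = -3$ ($H = -5 + 2 = -3$)
$t = 17$ ($t = -3 + 5 \cdot 4 = -3 + 20 = 17$)
$\left(0 - -1\right) + 1 \cdot \frac{1}{12} t K{\left(-3 \right)} = \left(0 - -1\right) + 1 \cdot \frac{1}{12} \cdot 17 \cdot 4 = \left(0 + 1\right) + 1 \cdot \frac{1}{12} \cdot 68 = 1 + \frac{1}{12} \cdot 68 = 1 + \frac{17}{3} = \frac{20}{3}$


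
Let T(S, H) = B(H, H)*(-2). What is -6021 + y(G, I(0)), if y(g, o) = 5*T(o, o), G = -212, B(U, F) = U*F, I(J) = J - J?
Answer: -6021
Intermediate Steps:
I(J) = 0
B(U, F) = F*U
T(S, H) = -2*H² (T(S, H) = (H*H)*(-2) = H²*(-2) = -2*H²)
y(g, o) = -10*o² (y(g, o) = 5*(-2*o²) = -10*o²)
-6021 + y(G, I(0)) = -6021 - 10*0² = -6021 - 10*0 = -6021 + 0 = -6021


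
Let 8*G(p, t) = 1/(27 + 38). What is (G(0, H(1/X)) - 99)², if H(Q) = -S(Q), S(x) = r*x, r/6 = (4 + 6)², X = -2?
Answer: 2650087441/270400 ≈ 9800.6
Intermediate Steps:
r = 600 (r = 6*(4 + 6)² = 6*10² = 6*100 = 600)
S(x) = 600*x
H(Q) = -600*Q
G(p, t) = 1/520 (G(p, t) = 1/(8*(27 + 38)) = (⅛)/65 = (⅛)*(1/65) = 1/520)
(G(0, H(1/X)) - 99)² = (1/520 - 99)² = (-51479/520)² = 2650087441/270400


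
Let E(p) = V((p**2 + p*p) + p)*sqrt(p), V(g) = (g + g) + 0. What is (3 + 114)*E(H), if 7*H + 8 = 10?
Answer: 5148*sqrt(14)/343 ≈ 56.158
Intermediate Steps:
H = 2/7 (H = -8/7 + (1/7)*10 = -8/7 + 10/7 = 2/7 ≈ 0.28571)
V(g) = 2*g (V(g) = 2*g + 0 = 2*g)
E(p) = sqrt(p)*(2*p + 4*p**2) (E(p) = (2*((p**2 + p*p) + p))*sqrt(p) = (2*((p**2 + p**2) + p))*sqrt(p) = (2*(2*p**2 + p))*sqrt(p) = (2*(p + 2*p**2))*sqrt(p) = (2*p + 4*p**2)*sqrt(p) = sqrt(p)*(2*p + 4*p**2))
(3 + 114)*E(H) = (3 + 114)*((2/7)**(3/2)*(2 + 4*(2/7))) = 117*((2*sqrt(14)/49)*(2 + 8/7)) = 117*((2*sqrt(14)/49)*(22/7)) = 117*(44*sqrt(14)/343) = 5148*sqrt(14)/343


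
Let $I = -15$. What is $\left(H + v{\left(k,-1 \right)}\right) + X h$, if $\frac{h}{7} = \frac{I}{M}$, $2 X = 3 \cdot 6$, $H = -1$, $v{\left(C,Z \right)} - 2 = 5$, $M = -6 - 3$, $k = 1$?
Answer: $111$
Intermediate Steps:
$M = -9$
$v{\left(C,Z \right)} = 7$ ($v{\left(C,Z \right)} = 2 + 5 = 7$)
$X = 9$ ($X = \frac{3 \cdot 6}{2} = \frac{1}{2} \cdot 18 = 9$)
$h = \frac{35}{3}$ ($h = 7 \left(- \frac{15}{-9}\right) = 7 \left(\left(-15\right) \left(- \frac{1}{9}\right)\right) = 7 \cdot \frac{5}{3} = \frac{35}{3} \approx 11.667$)
$\left(H + v{\left(k,-1 \right)}\right) + X h = \left(-1 + 7\right) + 9 \cdot \frac{35}{3} = 6 + 105 = 111$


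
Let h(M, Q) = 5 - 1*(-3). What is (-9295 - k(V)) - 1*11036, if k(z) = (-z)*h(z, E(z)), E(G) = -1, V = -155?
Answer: -21571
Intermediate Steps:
h(M, Q) = 8 (h(M, Q) = 5 + 3 = 8)
k(z) = -8*z (k(z) = -z*8 = -8*z)
(-9295 - k(V)) - 1*11036 = (-9295 - (-8)*(-155)) - 1*11036 = (-9295 - 1*1240) - 11036 = (-9295 - 1240) - 11036 = -10535 - 11036 = -21571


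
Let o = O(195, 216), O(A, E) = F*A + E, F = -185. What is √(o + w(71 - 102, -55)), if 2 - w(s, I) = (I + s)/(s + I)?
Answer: I*√35858 ≈ 189.36*I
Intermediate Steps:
w(s, I) = 1 (w(s, I) = 2 - (I + s)/(s + I) = 2 - (I + s)/(I + s) = 2 - 1*1 = 2 - 1 = 1)
O(A, E) = E - 185*A (O(A, E) = -185*A + E = E - 185*A)
o = -35859 (o = 216 - 185*195 = 216 - 36075 = -35859)
√(o + w(71 - 102, -55)) = √(-35859 + 1) = √(-35858) = I*√35858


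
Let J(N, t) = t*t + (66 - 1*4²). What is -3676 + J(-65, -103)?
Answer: 6983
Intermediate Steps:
J(N, t) = 50 + t² (J(N, t) = t² + (66 - 1*16) = t² + (66 - 16) = t² + 50 = 50 + t²)
-3676 + J(-65, -103) = -3676 + (50 + (-103)²) = -3676 + (50 + 10609) = -3676 + 10659 = 6983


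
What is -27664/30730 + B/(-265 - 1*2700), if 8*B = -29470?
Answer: 1781593/5206540 ≈ 0.34218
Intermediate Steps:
B = -14735/4 (B = (⅛)*(-29470) = -14735/4 ≈ -3683.8)
-27664/30730 + B/(-265 - 1*2700) = -27664/30730 - 14735/(4*(-265 - 1*2700)) = -27664*1/30730 - 14735/(4*(-265 - 2700)) = -1976/2195 - 14735/4/(-2965) = -1976/2195 - 14735/4*(-1/2965) = -1976/2195 + 2947/2372 = 1781593/5206540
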